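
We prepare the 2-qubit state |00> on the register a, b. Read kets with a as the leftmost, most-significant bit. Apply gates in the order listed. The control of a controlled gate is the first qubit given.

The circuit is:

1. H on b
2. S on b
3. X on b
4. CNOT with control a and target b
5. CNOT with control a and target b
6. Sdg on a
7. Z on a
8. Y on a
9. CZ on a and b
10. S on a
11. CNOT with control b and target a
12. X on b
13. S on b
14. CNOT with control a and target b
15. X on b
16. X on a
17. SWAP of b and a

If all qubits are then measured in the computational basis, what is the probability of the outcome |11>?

The probability of measuring |11> is 1/2.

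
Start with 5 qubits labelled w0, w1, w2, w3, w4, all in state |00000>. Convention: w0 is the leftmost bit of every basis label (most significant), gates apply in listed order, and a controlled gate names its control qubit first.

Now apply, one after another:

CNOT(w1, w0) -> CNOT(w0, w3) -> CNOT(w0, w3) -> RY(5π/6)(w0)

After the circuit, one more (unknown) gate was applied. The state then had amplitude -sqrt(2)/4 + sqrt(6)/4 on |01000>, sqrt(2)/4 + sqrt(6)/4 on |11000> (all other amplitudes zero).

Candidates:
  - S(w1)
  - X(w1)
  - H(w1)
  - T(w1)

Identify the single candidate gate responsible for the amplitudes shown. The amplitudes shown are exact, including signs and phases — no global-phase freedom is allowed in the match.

The applied gate was X(w1). Key observation: steps 2-3 multiply out to the identity, so the circuit reduces to the remaining gates.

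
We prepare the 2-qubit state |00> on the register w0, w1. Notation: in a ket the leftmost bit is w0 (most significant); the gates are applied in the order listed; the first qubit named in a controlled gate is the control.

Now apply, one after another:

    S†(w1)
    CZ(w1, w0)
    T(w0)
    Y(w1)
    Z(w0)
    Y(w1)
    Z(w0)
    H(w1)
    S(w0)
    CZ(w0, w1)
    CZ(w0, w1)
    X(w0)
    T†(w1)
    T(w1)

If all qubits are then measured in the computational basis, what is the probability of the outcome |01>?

A full measurement returns |01> with probability 0.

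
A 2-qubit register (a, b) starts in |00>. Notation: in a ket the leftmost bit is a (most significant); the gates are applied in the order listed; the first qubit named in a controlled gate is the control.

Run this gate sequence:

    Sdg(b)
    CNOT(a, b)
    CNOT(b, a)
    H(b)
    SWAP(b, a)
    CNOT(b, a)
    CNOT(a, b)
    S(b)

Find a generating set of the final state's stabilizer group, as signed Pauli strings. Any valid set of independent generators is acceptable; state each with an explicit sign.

The stabilizer group can be generated by +XY, +ZZ, among other valid generating sets.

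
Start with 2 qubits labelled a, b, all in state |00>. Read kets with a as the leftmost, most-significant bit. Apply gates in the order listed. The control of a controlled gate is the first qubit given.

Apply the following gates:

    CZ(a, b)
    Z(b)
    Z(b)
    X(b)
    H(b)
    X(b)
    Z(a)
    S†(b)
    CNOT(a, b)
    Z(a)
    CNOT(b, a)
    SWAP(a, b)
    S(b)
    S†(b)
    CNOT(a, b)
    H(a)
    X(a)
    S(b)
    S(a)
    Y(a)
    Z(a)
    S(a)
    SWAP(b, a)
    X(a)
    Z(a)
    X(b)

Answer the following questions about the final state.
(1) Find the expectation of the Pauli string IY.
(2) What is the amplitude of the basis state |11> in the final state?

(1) In the final state, IY has expectation 1.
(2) |11> carries amplitude 1/2 + I/2 in the final state.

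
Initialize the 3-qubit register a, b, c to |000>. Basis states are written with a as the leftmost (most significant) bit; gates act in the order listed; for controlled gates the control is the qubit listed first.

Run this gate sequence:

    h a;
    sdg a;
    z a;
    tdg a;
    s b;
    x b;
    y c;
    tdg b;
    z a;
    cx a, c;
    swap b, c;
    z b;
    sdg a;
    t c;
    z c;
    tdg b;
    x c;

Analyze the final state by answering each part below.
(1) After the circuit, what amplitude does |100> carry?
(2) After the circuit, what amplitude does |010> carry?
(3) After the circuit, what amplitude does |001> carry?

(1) The amplitude on |100> is sqrt(2)*exp(I*pi/4)/2.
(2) The amplitude on |010> is sqrt(2)*exp(I*pi/4)/2.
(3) The final state's coefficient on |001> equals 0.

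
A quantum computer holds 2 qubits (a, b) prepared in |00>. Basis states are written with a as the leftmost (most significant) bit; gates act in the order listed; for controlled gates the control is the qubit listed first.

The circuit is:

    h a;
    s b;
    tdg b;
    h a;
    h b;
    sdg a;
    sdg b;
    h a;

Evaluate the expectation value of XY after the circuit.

In the final state, XY has expectation -1.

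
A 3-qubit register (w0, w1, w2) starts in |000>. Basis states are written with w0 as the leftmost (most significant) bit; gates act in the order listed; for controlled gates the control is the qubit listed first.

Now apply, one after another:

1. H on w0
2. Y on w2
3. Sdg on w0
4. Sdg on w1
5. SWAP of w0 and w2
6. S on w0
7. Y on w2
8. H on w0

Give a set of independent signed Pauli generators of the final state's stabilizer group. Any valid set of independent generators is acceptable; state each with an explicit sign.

The final state is stabilized by the group generated by -XII, -IIY, +IZI; other independent generating sets are equally valid.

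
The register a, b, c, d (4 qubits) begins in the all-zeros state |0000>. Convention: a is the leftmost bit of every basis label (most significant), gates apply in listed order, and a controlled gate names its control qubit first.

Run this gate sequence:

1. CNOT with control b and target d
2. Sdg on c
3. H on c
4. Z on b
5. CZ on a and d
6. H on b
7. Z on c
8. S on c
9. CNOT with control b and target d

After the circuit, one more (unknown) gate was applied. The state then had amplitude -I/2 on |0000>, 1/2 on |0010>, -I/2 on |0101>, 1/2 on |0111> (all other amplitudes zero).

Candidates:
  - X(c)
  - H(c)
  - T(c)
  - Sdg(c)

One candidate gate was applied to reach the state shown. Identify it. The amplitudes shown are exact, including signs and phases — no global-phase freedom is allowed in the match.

It was X(c) that produced the state shown.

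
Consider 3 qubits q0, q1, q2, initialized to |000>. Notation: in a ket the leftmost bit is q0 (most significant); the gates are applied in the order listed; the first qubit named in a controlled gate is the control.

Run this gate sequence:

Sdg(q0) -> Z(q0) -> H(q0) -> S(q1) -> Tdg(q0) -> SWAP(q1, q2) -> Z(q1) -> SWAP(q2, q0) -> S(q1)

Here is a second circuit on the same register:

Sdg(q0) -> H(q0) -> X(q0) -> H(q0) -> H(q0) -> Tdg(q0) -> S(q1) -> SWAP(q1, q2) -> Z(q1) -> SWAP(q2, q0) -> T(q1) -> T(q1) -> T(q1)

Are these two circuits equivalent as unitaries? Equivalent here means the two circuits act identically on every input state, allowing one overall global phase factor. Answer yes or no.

No: there is an input state on which the two circuits produce genuinely different outputs (not merely differing by a phase).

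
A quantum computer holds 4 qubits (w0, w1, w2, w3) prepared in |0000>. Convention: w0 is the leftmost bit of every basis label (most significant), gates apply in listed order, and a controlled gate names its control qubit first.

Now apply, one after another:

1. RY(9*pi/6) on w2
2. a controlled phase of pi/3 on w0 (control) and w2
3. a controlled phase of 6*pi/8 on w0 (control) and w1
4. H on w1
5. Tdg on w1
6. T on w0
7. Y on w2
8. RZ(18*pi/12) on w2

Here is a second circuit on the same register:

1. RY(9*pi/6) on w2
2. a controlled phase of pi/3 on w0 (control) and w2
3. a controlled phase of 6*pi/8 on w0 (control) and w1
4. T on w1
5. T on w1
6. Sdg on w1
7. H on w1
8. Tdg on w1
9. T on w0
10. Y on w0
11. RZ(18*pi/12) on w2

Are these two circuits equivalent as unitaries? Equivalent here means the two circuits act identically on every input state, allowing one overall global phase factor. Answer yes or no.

No: there is an input state on which the two circuits produce genuinely different outputs (not merely differing by a phase).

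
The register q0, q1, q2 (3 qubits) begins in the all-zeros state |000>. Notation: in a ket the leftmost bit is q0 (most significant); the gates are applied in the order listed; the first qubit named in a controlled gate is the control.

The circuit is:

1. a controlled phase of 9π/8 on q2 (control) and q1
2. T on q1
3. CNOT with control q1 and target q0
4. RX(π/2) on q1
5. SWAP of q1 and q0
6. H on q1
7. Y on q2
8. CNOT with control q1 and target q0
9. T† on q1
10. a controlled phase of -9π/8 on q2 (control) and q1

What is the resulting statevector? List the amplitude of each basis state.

The resulting statevector has amplitude 0 on |000>, I/2 on |001>, 0 on |010>, exp(5*I*pi/8)/2 on |011>, 0 on |100>, 1/2 on |101>, 0 on |110>, -exp(I*pi/8)/2 on |111>.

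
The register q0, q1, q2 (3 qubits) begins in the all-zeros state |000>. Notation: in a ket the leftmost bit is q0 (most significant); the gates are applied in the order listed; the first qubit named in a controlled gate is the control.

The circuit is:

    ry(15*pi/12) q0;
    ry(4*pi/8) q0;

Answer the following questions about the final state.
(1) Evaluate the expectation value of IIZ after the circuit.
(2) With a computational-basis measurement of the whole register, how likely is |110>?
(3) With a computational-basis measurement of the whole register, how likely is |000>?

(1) In the final state, IIZ has expectation 1.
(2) A full measurement returns |110> with probability 0.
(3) Outcome |000> occurs with probability sqrt(2)/4 + 1/2.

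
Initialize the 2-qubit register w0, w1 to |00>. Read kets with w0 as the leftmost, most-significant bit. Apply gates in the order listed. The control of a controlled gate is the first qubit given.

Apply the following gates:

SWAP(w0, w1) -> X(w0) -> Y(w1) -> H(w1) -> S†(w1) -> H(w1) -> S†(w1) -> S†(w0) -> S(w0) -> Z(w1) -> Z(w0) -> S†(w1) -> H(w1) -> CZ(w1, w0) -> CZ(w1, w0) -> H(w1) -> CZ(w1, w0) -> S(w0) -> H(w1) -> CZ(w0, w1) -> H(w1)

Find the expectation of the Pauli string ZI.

In the final state, ZI has expectation -1.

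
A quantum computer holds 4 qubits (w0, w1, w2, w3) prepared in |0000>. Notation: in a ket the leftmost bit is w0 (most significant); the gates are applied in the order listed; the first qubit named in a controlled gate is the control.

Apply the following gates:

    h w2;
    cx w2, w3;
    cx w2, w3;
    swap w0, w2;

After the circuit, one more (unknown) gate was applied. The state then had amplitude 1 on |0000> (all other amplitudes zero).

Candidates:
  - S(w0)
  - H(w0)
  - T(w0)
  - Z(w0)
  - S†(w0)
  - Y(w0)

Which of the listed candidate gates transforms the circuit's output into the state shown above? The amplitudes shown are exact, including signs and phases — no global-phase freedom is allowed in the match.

The applied gate was H(w0). Key observation: steps 2-3 multiply out to the identity, so the circuit reduces to the remaining gates.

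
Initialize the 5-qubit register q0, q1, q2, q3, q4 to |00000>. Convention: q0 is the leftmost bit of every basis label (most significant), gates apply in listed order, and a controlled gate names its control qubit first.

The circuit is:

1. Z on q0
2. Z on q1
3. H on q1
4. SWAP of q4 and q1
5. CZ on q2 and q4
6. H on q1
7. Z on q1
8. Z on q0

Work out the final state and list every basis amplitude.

The resulting statevector has amplitude 1/2 on |00000>, 1/2 on |00001>, -1/2 on |01000>, -1/2 on |01001>, and 0 on every other basis state.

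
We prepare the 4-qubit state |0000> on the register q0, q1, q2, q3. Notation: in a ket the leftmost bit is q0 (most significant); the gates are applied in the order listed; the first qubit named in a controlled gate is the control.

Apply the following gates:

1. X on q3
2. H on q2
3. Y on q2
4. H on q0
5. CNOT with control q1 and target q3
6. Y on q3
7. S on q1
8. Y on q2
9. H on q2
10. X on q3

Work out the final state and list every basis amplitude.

The final amplitudes are -sqrt(2)*I/2 on |0001>, -sqrt(2)*I/2 on |1001>, and 0 on every other basis state.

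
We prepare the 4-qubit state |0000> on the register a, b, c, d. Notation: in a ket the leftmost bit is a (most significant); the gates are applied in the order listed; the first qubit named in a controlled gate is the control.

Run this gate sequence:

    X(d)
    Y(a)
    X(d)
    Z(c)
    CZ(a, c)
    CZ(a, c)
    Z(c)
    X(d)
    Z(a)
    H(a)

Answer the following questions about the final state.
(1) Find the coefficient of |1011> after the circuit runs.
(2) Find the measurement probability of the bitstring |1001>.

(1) |1011> carries amplitude 0 in the final state.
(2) The probability of measuring |1001> is 1/2.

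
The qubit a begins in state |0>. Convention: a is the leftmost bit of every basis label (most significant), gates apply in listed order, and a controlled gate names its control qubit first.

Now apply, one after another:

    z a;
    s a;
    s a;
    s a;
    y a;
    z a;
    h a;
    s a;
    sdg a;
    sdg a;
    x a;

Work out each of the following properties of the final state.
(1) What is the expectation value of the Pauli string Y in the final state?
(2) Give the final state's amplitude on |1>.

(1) The expectation value of Y is -1.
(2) The final state's coefficient on |1> equals -sqrt(2)*I/2.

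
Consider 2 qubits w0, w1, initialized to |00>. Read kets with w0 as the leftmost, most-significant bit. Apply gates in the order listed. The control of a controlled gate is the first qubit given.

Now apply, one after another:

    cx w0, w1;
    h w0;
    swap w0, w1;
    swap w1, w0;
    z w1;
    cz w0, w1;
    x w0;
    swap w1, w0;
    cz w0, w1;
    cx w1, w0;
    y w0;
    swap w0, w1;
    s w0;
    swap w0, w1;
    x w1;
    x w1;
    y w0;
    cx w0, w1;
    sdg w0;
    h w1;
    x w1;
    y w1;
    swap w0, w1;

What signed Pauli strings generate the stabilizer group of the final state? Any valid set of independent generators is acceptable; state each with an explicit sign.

The final state is stabilized by the group generated by -XI, +IX; other independent generating sets are equally valid.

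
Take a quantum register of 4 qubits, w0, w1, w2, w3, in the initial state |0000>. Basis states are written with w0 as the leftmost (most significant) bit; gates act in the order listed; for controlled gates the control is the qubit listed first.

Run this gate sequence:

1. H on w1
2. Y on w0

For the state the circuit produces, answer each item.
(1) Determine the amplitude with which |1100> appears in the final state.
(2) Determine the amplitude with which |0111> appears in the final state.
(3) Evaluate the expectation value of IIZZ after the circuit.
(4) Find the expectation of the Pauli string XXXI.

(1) The amplitude on |1100> is sqrt(2)*I/2.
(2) The amplitude on |0111> is 0.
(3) The expectation value of IIZZ is 1.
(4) The observable XXXI averages to 0.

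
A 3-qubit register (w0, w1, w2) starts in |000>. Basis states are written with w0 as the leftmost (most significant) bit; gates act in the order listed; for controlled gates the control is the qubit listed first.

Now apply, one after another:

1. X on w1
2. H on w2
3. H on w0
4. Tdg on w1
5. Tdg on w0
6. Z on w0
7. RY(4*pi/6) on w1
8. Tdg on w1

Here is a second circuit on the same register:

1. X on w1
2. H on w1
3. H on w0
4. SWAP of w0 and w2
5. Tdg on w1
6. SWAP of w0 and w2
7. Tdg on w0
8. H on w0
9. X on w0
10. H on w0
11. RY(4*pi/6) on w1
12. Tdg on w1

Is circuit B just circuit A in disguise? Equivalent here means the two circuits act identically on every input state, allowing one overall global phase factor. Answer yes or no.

No: there is an input state on which the two circuits produce genuinely different outputs (not merely differing by a phase).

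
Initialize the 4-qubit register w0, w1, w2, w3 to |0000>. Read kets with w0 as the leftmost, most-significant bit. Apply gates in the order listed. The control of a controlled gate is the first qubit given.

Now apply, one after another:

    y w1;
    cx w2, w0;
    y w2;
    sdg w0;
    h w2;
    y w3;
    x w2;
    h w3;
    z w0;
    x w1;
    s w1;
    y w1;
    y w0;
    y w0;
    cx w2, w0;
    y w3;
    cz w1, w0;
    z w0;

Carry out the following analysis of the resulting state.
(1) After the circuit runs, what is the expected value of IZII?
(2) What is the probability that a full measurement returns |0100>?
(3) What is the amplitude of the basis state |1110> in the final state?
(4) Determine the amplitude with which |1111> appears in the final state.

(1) In the final state, IZII has expectation -1.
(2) Outcome |0100> occurs with probability 1/4.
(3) The final state's coefficient on |1110> equals I/2.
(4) The final state's coefficient on |1111> equals I/2.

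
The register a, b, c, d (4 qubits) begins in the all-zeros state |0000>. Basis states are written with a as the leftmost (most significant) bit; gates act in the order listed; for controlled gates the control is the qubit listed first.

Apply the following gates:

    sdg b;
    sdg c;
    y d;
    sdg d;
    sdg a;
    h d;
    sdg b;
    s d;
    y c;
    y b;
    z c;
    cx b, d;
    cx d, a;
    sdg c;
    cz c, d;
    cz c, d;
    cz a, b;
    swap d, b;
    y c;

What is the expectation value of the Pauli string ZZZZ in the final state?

The observable ZZZZ averages to -1. Key observation: steps 15-16 multiply out to the identity, so the circuit reduces to the remaining gates.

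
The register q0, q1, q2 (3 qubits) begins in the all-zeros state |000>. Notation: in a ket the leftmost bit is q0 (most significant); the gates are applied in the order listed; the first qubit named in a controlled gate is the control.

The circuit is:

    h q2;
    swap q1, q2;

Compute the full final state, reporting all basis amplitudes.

The final amplitudes are sqrt(2)/2 on |000>, sqrt(2)/2 on |010>, and 0 on every other basis state.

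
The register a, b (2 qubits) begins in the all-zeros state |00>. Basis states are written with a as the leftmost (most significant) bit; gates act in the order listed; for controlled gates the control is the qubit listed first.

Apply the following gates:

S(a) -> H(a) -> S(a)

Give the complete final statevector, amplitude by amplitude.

The resulting statevector has amplitude sqrt(2)/2 on |00>, 0 on |01>, sqrt(2)*I/2 on |10>, 0 on |11>.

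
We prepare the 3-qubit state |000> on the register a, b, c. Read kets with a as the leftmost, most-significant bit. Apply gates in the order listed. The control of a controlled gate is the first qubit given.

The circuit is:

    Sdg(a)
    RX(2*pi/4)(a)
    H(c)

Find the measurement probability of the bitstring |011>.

The probability of measuring |011> is 0.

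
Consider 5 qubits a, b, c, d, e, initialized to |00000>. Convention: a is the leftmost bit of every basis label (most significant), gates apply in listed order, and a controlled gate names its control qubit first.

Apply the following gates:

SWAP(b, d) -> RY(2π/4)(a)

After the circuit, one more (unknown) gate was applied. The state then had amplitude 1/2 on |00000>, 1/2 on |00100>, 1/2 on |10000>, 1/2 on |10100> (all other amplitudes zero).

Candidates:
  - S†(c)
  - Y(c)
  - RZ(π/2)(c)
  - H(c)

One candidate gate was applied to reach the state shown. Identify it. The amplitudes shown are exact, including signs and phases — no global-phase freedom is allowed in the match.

The applied gate was H(c).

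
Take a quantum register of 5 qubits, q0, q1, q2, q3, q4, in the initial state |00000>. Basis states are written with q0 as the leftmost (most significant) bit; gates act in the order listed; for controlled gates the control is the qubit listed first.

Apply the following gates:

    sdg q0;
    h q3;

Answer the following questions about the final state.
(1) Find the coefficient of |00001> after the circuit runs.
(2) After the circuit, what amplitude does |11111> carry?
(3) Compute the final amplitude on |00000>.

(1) The amplitude on |00001> is 0.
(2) |11111> carries amplitude 0 in the final state.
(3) |00000> carries amplitude sqrt(2)/2 in the final state.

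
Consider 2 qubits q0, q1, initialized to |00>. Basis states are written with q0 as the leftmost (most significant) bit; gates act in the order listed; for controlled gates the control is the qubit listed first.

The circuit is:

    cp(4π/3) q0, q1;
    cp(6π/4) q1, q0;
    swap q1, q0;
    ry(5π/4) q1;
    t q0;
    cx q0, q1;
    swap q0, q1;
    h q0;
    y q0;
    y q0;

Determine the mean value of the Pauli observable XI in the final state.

In the final state, XI has expectation -sqrt(2)/2.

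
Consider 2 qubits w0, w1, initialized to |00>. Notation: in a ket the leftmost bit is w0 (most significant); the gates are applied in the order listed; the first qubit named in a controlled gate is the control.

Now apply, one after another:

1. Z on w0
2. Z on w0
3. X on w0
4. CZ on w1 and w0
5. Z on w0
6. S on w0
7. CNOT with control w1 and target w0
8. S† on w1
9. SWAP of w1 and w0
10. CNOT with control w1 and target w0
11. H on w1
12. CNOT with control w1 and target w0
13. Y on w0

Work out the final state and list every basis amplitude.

After the circuit, the state carries amplitude -sqrt(2)/2 on |00>, 0 on |01>, 0 on |10>, -sqrt(2)/2 on |11>.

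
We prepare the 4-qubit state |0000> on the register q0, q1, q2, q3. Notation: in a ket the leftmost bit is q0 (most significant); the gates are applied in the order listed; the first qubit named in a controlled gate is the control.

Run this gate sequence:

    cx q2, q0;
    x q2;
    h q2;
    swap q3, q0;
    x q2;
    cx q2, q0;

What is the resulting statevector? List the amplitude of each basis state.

The final amplitudes are -sqrt(2)/2 on |0000>, sqrt(2)/2 on |1010>, and 0 on every other basis state.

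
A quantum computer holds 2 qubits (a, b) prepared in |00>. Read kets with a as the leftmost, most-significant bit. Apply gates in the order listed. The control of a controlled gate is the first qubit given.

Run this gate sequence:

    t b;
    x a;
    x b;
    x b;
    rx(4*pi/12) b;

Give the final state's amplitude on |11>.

The final state's coefficient on |11> equals -I/2. Key observation: steps 3-4 multiply out to the identity, so the circuit reduces to the remaining gates.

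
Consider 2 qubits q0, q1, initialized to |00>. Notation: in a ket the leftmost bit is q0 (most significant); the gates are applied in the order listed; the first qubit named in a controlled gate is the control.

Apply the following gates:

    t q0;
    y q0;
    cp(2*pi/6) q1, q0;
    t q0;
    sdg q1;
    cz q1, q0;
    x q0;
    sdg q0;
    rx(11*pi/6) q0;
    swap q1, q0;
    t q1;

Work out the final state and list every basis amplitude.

The final amplitudes are (-sqrt(6) - sqrt(2))*exp(3*I*pi/4)/4 on |00>, I*(-sqrt(2) + sqrt(6))/4 on |01>, 0 on |10>, 0 on |11>.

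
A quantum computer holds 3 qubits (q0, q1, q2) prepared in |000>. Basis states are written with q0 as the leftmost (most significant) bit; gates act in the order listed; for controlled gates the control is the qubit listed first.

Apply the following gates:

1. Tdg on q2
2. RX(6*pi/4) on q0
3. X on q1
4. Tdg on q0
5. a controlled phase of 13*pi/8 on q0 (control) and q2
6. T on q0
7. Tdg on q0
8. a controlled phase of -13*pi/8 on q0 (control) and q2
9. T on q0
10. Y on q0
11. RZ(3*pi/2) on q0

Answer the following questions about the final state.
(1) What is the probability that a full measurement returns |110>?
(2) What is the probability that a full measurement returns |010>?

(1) A full measurement returns |110> with probability 1/2. Key observation: the block from step 4 through step 9 cancels to the identity and can be dropped.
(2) A full measurement returns |010> with probability 1/2.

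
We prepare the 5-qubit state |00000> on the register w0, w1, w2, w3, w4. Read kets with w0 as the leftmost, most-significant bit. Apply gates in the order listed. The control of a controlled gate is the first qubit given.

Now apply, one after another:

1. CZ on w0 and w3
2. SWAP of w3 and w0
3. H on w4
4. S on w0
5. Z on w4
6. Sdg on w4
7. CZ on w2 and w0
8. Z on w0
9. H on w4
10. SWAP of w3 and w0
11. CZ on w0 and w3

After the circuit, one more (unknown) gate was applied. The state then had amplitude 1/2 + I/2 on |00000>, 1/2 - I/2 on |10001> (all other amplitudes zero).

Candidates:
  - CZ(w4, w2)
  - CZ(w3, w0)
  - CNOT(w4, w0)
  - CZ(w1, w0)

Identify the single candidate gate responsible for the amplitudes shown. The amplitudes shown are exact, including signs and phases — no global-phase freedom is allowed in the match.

The applied gate was CNOT(w4, w0).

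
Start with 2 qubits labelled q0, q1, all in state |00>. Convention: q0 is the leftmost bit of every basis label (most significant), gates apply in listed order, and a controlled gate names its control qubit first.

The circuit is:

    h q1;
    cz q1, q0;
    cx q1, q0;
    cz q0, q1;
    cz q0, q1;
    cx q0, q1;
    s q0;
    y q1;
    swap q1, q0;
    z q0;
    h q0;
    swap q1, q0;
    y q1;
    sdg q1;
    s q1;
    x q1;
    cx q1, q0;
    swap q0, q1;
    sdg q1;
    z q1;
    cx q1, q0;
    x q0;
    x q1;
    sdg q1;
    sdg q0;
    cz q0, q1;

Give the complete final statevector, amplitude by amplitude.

The resulting statevector has amplitude -1/2 on |00>, 1/2 on |01>, 1/2 on |10>, 1/2 on |11>.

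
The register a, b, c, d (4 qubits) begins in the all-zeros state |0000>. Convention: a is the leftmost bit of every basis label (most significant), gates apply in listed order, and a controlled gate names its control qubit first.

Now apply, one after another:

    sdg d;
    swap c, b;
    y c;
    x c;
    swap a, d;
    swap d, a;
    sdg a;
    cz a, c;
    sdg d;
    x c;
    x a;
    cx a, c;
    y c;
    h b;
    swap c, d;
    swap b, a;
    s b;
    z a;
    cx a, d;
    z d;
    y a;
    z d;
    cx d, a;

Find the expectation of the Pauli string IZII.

The observable IZII averages to -1.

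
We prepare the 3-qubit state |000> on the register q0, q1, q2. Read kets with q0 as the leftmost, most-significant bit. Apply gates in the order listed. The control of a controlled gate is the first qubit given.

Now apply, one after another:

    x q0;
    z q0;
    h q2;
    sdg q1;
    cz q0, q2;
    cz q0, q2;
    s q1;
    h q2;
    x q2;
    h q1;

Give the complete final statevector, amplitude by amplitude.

The resulting statevector has amplitude -sqrt(2)/2 on |101>, -sqrt(2)/2 on |111>, and 0 on every other basis state. Key observation: gates 3-8 undo each other exactly, leaving only the rest of the circuit to track.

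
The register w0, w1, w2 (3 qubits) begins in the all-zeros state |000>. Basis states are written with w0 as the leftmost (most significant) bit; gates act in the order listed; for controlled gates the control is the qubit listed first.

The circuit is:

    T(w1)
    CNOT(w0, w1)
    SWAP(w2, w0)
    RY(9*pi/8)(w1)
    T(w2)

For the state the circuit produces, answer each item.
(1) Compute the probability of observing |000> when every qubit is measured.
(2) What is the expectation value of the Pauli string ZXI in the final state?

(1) The probability of measuring |000> is cos(7*pi/16)**2.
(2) In the final state, ZXI has expectation -sqrt(2 - sqrt(2))/2.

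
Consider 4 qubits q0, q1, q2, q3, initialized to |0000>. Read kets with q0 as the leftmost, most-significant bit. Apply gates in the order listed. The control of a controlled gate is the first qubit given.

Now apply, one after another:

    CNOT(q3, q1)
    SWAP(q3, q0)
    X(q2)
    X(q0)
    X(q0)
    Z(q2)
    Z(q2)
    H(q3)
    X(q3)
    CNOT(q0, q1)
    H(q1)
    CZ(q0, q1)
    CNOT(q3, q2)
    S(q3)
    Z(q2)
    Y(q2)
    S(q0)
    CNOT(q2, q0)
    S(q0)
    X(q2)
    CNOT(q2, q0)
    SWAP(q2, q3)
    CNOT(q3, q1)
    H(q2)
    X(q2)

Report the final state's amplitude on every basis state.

After the circuit, the state carries amplitude 0 on |0000>, 0 on |0001>, 0 on |0010>, 0 on |0011>, 0 on |0100>, 0 on |0101>, 0 on |0110>, 0 on |0111>, sqrt(2)*I/4 on |1000>, sqrt(2)*I/4 on |1001>, -sqrt(2)*I/4 on |1010>, sqrt(2)*I/4 on |1011>, sqrt(2)*I/4 on |1100>, sqrt(2)*I/4 on |1101>, -sqrt(2)*I/4 on |1110>, sqrt(2)*I/4 on |1111>.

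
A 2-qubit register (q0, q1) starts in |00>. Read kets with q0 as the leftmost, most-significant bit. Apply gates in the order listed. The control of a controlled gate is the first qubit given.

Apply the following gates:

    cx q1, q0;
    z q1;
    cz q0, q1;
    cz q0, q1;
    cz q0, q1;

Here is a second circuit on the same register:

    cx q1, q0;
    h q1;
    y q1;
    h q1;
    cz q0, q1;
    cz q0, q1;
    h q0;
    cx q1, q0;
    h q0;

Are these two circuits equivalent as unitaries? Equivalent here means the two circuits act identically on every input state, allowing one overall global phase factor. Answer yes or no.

No: there is an input state on which the two circuits produce genuinely different outputs (not merely differing by a phase).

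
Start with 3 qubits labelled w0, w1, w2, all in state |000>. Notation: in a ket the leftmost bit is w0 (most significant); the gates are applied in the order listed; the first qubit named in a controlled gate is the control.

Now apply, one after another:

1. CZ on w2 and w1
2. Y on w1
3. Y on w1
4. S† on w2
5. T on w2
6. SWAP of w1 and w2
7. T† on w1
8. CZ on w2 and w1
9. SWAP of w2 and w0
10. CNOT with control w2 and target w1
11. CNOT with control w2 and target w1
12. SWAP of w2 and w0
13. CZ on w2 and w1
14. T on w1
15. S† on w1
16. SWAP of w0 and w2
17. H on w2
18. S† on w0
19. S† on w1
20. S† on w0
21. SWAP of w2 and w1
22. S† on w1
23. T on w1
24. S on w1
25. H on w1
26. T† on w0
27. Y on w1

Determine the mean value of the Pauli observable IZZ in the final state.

The expectation value of IZZ is -sqrt(2)/2. Key observation: the block from step 7 through step 14 cancels to the identity and can be dropped.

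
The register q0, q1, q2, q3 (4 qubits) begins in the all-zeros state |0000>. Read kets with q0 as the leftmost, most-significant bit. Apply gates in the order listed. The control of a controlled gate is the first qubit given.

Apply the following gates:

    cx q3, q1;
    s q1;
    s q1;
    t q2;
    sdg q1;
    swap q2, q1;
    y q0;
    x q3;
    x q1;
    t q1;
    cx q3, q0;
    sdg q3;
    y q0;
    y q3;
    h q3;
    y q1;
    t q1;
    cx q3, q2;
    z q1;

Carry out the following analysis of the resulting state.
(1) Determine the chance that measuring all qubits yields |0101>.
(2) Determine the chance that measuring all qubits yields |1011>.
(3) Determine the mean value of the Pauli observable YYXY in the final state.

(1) The probability of measuring |0101> is 0.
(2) Outcome |1011> occurs with probability 1/2.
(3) The expectation value of YYXY is 0.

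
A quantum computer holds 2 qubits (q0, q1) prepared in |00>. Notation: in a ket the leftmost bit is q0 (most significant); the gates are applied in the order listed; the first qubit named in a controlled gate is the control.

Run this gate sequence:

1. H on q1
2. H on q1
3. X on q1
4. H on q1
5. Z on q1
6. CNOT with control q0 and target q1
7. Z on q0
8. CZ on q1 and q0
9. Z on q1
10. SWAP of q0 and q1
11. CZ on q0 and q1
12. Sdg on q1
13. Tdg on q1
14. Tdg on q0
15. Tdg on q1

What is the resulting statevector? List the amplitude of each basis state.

The final amplitudes are sqrt(2)/2 on |00>, 0 on |01>, sqrt(2)*exp(3*I*pi/4)/2 on |10>, 0 on |11>. Key observation: gates 2-5 undo each other exactly, leaving only the rest of the circuit to track.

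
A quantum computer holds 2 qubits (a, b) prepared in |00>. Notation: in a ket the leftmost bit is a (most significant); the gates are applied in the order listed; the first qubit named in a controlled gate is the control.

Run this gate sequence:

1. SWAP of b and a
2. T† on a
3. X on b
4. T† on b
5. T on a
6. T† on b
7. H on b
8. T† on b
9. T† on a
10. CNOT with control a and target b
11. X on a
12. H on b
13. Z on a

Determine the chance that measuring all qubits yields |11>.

The probability of measuring |11> is sqrt(2)/4 + 1/2.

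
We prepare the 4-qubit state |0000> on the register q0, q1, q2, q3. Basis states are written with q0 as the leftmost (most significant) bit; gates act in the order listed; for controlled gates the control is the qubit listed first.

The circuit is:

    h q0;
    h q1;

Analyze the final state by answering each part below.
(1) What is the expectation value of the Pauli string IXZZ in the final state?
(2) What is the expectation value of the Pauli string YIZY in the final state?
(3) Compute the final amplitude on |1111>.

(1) In the final state, IXZZ has expectation 1.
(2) The expectation value of YIZY is 0.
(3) The amplitude on |1111> is 0.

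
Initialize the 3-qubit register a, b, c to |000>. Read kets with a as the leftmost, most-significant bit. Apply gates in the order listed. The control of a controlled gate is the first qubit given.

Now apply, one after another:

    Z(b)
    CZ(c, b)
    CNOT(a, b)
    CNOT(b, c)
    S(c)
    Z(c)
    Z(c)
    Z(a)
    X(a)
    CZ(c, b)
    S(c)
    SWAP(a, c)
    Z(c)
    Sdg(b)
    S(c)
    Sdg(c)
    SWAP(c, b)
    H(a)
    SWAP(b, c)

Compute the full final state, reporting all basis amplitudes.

The final amplitudes are -sqrt(2)/2 on |001>, -sqrt(2)/2 on |101>, and 0 on every other basis state.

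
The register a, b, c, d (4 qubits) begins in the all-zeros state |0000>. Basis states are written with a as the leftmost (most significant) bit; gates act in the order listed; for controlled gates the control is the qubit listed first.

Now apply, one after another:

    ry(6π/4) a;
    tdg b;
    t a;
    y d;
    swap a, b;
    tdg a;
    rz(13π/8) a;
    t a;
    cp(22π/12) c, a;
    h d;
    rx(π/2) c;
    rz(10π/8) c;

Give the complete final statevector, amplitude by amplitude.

The final amplitudes are sqrt(2)*exp(I*pi/16)/4 on |0000>, -sqrt(2)*exp(I*pi/16)/4 on |0001>, sqrt(2)*exp(13*I*pi/16)/4 on |0010>, -sqrt(2)*exp(13*I*pi/16)/4 on |0011>, -sqrt(2)*exp(5*I*pi/16)/4 on |0100>, sqrt(2)*exp(5*I*pi/16)/4 on |0101>, sqrt(2)*exp(I*pi/16)/4 on |0110>, -sqrt(2)*exp(I*pi/16)/4 on |0111>, 0 on |1000>, 0 on |1001>, 0 on |1010>, 0 on |1011>, 0 on |1100>, 0 on |1101>, 0 on |1110>, 0 on |1111>.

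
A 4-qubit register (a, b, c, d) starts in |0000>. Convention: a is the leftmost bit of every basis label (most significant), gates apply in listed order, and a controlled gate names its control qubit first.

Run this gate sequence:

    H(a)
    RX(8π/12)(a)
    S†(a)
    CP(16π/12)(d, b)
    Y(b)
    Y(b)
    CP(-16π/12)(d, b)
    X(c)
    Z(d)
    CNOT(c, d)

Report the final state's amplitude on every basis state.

The resulting statevector has amplitude sqrt(2)/4 - sqrt(6)*I/4 on |0011>, -sqrt(6)/4 - sqrt(2)*I/4 on |1011>, and 0 on every other basis state. Key observation: the block from step 4 through step 7 cancels to the identity and can be dropped.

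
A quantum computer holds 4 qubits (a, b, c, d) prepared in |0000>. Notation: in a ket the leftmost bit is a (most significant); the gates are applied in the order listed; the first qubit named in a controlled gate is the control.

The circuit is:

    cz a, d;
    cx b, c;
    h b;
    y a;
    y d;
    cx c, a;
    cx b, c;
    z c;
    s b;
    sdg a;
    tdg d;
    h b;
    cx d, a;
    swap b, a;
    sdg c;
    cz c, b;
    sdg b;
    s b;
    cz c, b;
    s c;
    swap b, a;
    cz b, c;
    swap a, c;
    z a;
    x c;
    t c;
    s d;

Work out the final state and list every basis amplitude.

After the circuit, the state carries amplitude -1/2 on |0011>, -1/2 on |0111>, -I/2 on |1011>, -I/2 on |1111>, and 0 on every other basis state. Key observation: steps 14-21 multiply out to the identity, so the circuit reduces to the remaining gates.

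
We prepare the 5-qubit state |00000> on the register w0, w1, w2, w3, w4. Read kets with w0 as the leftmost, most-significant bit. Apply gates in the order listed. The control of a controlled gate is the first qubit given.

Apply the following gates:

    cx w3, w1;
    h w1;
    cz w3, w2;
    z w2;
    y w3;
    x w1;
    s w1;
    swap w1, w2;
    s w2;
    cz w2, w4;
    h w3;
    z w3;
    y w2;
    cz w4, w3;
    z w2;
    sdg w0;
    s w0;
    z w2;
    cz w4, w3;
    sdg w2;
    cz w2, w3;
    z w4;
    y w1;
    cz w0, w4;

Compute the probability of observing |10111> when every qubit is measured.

Outcome |10111> occurs with probability 0.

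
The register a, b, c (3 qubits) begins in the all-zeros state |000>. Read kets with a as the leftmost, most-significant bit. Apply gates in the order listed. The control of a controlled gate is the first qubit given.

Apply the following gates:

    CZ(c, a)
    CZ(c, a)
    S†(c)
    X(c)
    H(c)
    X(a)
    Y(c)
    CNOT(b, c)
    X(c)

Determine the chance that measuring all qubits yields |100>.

A full measurement returns |100> with probability 1/2. Key observation: steps 1-2 multiply out to the identity, so the circuit reduces to the remaining gates.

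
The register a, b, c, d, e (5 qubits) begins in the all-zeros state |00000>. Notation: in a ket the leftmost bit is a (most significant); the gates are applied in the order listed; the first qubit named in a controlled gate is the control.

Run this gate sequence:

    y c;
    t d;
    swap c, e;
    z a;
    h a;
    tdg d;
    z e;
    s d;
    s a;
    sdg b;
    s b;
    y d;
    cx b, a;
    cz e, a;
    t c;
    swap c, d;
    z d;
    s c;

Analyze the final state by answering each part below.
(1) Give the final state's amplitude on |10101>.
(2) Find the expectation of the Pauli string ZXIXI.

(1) The amplitude on |10101> is sqrt(2)/2.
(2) The expectation value of ZXIXI is 0.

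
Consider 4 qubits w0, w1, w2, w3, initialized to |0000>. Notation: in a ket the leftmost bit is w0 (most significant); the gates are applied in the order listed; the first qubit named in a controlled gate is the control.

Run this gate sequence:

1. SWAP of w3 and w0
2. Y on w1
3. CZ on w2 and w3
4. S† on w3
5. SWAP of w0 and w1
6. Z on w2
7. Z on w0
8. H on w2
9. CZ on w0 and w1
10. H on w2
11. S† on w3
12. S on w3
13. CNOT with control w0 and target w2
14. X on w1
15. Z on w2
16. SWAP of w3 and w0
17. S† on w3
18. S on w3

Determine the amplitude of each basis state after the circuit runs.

The resulting statevector has amplitude I on |0111>, and 0 on every other basis state.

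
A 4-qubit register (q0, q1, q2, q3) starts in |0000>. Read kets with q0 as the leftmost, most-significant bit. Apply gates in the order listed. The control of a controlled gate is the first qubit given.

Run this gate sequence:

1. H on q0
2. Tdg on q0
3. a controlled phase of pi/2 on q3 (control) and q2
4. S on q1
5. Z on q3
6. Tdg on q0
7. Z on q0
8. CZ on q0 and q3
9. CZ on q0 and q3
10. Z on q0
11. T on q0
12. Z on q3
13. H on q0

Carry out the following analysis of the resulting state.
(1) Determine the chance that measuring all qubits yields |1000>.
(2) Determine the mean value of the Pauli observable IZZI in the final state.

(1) A full measurement returns |1000> with probability 1/2 - sqrt(2)/4.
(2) The expectation value of IZZI is 1.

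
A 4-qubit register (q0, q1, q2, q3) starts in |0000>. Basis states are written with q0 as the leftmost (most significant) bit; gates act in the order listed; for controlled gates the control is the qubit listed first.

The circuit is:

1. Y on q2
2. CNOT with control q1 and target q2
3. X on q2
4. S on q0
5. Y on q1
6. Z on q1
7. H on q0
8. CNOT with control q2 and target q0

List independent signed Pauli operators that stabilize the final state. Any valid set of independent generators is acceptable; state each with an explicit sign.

One valid set of independent stabilizer generators is +XIII, -IZII, +IIZI, +IIIZ (any independent generating set of the same group is equally correct).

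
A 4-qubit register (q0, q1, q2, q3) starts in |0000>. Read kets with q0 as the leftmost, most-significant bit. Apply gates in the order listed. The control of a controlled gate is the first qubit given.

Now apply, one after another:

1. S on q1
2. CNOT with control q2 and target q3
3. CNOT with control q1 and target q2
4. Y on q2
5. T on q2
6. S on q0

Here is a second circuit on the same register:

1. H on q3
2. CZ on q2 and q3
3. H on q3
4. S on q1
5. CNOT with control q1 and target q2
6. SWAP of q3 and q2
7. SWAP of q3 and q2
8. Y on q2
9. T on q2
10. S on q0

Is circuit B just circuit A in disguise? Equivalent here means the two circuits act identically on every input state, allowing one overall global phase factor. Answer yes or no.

Yes — the two circuits implement the same unitary up to a global phase.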